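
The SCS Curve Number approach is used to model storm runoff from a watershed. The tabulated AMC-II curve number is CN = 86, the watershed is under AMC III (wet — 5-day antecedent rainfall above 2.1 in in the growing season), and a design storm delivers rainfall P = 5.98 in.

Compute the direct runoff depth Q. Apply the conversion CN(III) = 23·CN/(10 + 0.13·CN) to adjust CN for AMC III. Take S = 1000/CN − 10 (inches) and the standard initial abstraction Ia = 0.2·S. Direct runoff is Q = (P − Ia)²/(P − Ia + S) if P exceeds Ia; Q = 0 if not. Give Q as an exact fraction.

Adjust CN=86 to AMC III: 23·86/(10 + 0.13·86) → 1978 ÷ (1059/50) = 98900/1059 ≈ 93.390
S = 1000/(98900/1059) − 10 = 700/989 in ≈ 0.708 in
Ia = 0.2S: 0.2·0.708 = 0.142 in (exactly 140/989)
Excess rainfall: 5.980 − 0.142 = 5.838 in; P > Ia so Q > 0
Q = (288711/49450)²/((288711/49450) + 700/989) = (83354041521/2445302500)/(323711/49450) = 83354041521/16007508950 in ≈ 5.207 in

Q = 83354041521/16007508950 in ≈ 5.207 in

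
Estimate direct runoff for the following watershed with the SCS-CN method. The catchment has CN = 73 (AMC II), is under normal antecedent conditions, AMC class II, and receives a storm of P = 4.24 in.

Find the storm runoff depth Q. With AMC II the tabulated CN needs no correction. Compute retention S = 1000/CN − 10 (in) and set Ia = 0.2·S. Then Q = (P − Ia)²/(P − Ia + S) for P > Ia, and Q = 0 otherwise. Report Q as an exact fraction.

AMC II — tabulated CN = 73 applies directly.
Max retention: S = 1000/73 − 10 = 270/73 in (≈ 3.699 in)
Ia = 0.2S: 0.2·3.699 = 0.740 in (exactly 54/73)
P − Ia = 4.240 − 0.740 = 6388/1825 ≈ 3.500 in (> 0, runoff occurs)
Q: (6388/1825)² ÷ (13138/1825) = 20403272/11988425 in (≈ 1.702 in)

Q = 20403272/11988425 in ≈ 1.702 in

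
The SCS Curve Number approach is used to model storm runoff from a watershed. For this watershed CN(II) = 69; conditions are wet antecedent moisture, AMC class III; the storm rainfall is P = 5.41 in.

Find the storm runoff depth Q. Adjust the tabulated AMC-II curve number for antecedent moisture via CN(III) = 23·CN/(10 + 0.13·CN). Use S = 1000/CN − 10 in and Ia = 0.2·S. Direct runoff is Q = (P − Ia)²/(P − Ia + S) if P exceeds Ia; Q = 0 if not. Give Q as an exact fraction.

Q = 634518985489/175612182900 in ≈ 3.613 in

Adjust CN=69 to AMC III: 23·69/(10 + 0.13·69) → 1587 ÷ (1897/100) = 158700/1897 ≈ 83.658
S = 1000/(158700/1897) − 10 = 3100/1587 in ≈ 1.953 in
Ia = 0.2S: 0.2·1.953 = 0.391 in (exactly 620/1587)
Excess rainfall: 5.410 − 0.391 = 5.019 in; P > Ia so Q > 0
Q = (796567/158700)²/((796567/158700) + 3100/1587) = (634518985489/25185690000)/(1106567/158700) = 634518985489/175612182900 in ≈ 3.613 in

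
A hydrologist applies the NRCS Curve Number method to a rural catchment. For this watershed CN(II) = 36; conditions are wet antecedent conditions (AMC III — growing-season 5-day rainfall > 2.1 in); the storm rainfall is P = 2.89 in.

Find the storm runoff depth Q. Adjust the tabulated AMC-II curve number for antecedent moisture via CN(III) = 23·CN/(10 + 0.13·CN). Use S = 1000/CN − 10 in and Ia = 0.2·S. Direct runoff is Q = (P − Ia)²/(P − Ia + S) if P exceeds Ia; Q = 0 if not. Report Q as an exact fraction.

CN(III) from CN(II)=36: (23·36)/(10 + 0.13·36) = 20700/367 ≈ 56.403
S = 1000/(20700/367) − 10 = 1600/207 in ≈ 7.729 in
Initial abstraction Ia = S/5 = (1600/207)/5 = 320/207 ≈ 1.546 in
Excess rainfall: 2.890 − 1.546 = 1.344 in; P > Ia so Q > 0
Runoff Q = (P−Ia)²/(P−Ia+S) = (1.344)²/(1.344+7.729) = 774119329/3887936100 ≈ 0.199 in

Q = 774119329/3887936100 in ≈ 0.199 in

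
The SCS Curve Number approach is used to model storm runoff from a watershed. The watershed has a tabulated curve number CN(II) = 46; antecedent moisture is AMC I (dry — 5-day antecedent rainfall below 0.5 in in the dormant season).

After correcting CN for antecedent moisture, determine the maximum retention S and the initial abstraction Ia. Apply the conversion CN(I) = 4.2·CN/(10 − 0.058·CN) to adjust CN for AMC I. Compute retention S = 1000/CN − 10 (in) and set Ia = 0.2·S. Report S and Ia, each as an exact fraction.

Dry (AMC I): CN(I) = 4.2·46/(10 − 0.058·46) = (966/5)/(1833/250) = 16100/611 ≈ 26.350
S = 1000/(16100/611) − 10 = 4500/161 in ≈ 27.950 in
Ia = 0.2·(4500/161) = 900/161 in ≈ 5.590 in

S = 4500/161 in ≈ 27.950 in; Ia = 900/161 in ≈ 5.590 in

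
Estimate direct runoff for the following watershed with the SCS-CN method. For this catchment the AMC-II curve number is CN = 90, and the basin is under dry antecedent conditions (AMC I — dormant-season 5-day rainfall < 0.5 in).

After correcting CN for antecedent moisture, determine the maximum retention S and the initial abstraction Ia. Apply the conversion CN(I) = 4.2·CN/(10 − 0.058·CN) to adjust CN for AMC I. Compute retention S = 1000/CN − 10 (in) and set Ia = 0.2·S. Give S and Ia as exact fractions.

Dry (AMC I): CN(I) = 4.2·90/(10 − 0.058·90) = 378/(239/50) = 18900/239 ≈ 79.079
Retention S: 1000/CN − 10 with CN=79.079 → S = 500/189 ≈ 2.646 in
Ia = 0.2S: 0.2·2.646 = 0.529 in (exactly 100/189)

S = 500/189 in ≈ 2.646 in; Ia = 100/189 in ≈ 0.529 in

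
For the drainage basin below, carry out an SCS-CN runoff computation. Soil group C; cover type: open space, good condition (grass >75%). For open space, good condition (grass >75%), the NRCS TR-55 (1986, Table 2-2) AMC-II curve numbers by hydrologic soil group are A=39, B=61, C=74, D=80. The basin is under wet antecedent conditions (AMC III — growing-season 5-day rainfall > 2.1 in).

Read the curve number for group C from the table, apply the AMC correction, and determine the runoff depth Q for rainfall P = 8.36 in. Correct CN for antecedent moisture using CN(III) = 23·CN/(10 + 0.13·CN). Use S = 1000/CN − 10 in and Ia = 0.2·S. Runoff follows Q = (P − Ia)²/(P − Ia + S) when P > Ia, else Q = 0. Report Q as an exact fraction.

NRCS table: open space, good condition (grass >75%), soil group C → CN(II) = 74
Wet (AMC III): CN(III) = 23·74/(10 + 0.13·74) = 1702/(981/50) = 85100/981 ≈ 86.748
Retention S: 1000/CN − 10 with CN=86.748 → S = 1300/851 ≈ 1.528 in
Ia = 0.2·(1300/851) = 260/851 in ≈ 0.306 in
Excess rainfall: 8.360 − 0.306 = 8.054 in; P > Ia so Q > 0
Q = (171359/21275)²/((171359/21275) + 1300/851) = (29363906881/452625625)/(203859/21275) = 29363906881/4337100225 in ≈ 6.770 in

Q = 29363906881/4337100225 in ≈ 6.770 in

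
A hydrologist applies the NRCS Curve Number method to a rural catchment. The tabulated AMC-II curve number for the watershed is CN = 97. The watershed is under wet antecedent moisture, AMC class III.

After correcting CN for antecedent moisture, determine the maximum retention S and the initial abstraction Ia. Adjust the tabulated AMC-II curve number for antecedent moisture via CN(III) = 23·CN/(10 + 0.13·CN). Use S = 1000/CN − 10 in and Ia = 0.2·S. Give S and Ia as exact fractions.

S = 300/2231 in ≈ 0.134 in; Ia = 60/2231 in ≈ 0.027 in

CN(III) from CN(II)=97: (23·97)/(10 + 0.13·97) = 223100/2261 ≈ 98.673
Max retention: S = 1000/(223100/2261) − 10 = 300/2231 in (≈ 0.134 in)
Ia = 0.2S: 0.2·0.134 = 0.027 in (exactly 60/2231)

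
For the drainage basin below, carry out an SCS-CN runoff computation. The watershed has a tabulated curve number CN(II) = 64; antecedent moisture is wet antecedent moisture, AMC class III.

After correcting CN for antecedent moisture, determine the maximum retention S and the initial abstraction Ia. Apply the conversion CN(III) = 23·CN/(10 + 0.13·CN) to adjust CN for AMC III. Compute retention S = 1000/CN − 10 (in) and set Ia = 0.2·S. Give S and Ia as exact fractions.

S = 225/92 in ≈ 2.446 in; Ia = 45/92 in ≈ 0.489 in

CN(III) from CN(II)=64: (23·64)/(10 + 0.13·64) = 18400/229 ≈ 80.349
Retention S: 1000/CN − 10 with CN=80.349 → S = 225/92 ≈ 2.446 in
Ia = 0.2·(225/92) = 45/92 in ≈ 0.489 in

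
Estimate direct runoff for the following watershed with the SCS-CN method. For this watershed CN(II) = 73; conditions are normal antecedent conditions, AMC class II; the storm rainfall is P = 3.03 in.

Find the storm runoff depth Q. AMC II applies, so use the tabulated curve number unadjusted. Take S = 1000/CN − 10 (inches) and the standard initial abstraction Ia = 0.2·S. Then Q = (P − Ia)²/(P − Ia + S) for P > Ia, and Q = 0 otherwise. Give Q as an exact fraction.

AMC II — tabulated CN = 73 applies directly.
Retention S: 1000/CN − 10 with CN=73.000 → S = 270/73 ≈ 3.699 in
Ia = 0.2·(270/73) = 54/73 in ≈ 0.740 in
Excess rainfall: 3.030 − 0.740 = 2.290 in; P > Ia so Q > 0
Q = (16719/7300)²/((16719/7300) + 270/73) = (279524961/53290000)/(43719/7300) = 93174987/106382900 in ≈ 0.876 in

Q = 93174987/106382900 in ≈ 0.876 in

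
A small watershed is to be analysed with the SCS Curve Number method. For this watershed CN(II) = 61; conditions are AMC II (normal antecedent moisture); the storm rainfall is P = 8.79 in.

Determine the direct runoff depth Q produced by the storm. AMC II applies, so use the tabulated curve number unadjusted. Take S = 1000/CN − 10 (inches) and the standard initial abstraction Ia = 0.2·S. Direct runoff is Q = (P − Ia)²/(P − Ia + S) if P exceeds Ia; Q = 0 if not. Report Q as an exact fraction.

Q = 699793587/172465300 in ≈ 4.058 in

AMC II — tabulated CN = 61 applies directly.
S = 1000/61 − 10 = 390/61 in ≈ 6.393 in
Ia = 0.2S: 0.2·6.393 = 1.279 in (exactly 78/61)
P − Ia = 8.790 − 1.279 = 45819/6100 ≈ 7.511 in (> 0, runoff occurs)
Q = (45819/6100)²/((45819/6100) + 390/61) = (2099380761/37210000)/(84819/6100) = 699793587/172465300 in ≈ 4.058 in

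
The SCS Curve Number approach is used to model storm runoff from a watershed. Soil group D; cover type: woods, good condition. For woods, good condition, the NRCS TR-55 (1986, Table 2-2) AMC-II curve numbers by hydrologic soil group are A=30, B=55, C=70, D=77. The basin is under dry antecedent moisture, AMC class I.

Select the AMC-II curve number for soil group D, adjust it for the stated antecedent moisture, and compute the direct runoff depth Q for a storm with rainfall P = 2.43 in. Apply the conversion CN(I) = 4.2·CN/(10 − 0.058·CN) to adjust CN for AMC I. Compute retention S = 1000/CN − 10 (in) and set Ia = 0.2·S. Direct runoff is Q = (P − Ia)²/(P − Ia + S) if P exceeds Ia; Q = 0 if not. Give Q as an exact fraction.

Q = 26546510761/212300942700 in ≈ 0.125 in

NRCS table: woods, good condition, soil group D → CN(II) = 77
CN(I) from CN(II)=77: (4.2·77)/(10 − 0.058·77) = 161700/2767 ≈ 58.439
S = 1000/(161700/2767) − 10 = 11500/1617 in ≈ 7.112 in
Ia = 0.2·(11500/1617) = 2300/1617 in ≈ 1.422 in
Excess rainfall: 2.430 − 1.422 = 1.008 in; P > Ia so Q > 0
Q: (162931/161700)² ÷ (1312931/161700) = 26546510761/212300942700 in (≈ 0.125 in)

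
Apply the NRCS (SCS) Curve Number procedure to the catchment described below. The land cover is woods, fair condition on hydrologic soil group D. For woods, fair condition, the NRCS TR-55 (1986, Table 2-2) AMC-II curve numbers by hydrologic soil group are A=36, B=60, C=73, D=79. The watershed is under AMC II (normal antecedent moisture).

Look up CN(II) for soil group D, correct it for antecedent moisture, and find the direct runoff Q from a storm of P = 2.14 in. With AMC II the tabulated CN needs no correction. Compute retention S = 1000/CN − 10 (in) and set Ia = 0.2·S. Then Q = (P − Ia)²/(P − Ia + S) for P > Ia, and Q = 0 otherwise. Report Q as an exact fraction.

Q = 40360609/66569350 in ≈ 0.606 in

NRCS table: woods, fair condition, soil group D → CN(II) = 79
Average conditions: CN = 79 (no AMC adjustment).
Retention S: 1000/CN − 10 with CN=79.000 → S = 210/79 ≈ 2.658 in
Ia = 0.2S: 0.2·2.658 = 0.532 in (exactly 42/79)
Since P=2.140 > Ia=0.532: effective rainfall P−Ia = 6353/3950 in
Q: (6353/3950)² ÷ (16853/3950) = 40360609/66569350 in (≈ 0.606 in)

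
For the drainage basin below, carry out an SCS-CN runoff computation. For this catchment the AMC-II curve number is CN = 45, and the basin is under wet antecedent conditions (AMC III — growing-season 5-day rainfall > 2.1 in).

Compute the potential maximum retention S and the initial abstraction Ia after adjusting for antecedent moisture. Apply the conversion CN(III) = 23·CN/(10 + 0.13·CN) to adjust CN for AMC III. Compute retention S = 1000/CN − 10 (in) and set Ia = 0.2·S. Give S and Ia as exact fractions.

S = 1100/207 in ≈ 5.314 in; Ia = 220/207 in ≈ 1.063 in

CN(III) from CN(II)=45: (23·45)/(10 + 0.13·45) = 20700/317 ≈ 65.300
S = 1000/(20700/317) − 10 = 1100/207 in ≈ 5.314 in
Ia = 0.2·(1100/207) = 220/207 in ≈ 1.063 in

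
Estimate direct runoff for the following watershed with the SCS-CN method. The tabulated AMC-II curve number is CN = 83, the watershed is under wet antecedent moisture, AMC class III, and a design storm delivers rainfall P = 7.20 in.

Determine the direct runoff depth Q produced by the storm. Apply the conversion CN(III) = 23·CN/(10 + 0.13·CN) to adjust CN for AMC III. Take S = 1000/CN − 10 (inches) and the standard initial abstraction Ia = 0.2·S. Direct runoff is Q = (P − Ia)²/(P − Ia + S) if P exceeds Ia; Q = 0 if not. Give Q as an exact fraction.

Q = 1123054144/180219145 in ≈ 6.232 in

CN(III) from CN(II)=83: (23·83)/(10 + 0.13·83) = 190900/2079 ≈ 91.823
Retention S: 1000/CN − 10 with CN=91.823 → S = 1700/1909 ≈ 0.891 in
Ia = 0.2·(1700/1909) = 340/1909 in ≈ 0.178 in
P − Ia = 7.200 − 0.178 = 67024/9545 ≈ 7.022 in (> 0, runoff occurs)
Q: (67024/9545)² ÷ (75524/9545) = 1123054144/180219145 in (≈ 6.232 in)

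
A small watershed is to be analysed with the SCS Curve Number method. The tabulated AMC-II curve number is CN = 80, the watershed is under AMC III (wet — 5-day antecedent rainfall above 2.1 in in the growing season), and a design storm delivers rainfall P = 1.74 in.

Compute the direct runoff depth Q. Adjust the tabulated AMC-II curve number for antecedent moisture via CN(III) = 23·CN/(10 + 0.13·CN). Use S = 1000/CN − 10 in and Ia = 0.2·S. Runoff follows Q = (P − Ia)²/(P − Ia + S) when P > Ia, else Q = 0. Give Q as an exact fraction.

Q = 3066001/3451150 in ≈ 0.888 in

CN(III) from CN(II)=80: (23·80)/(10 + 0.13·80) = 4600/51 ≈ 90.196
Retention S: 1000/CN − 10 with CN=90.196 → S = 25/23 ≈ 1.087 in
Ia = 0.2·(25/23) = 5/23 in ≈ 0.217 in
P − Ia = 1.740 − 0.217 = 1751/1150 ≈ 1.523 in (> 0, runoff occurs)
Q: (1751/1150)² ÷ (3001/1150) = 3066001/3451150 in (≈ 0.888 in)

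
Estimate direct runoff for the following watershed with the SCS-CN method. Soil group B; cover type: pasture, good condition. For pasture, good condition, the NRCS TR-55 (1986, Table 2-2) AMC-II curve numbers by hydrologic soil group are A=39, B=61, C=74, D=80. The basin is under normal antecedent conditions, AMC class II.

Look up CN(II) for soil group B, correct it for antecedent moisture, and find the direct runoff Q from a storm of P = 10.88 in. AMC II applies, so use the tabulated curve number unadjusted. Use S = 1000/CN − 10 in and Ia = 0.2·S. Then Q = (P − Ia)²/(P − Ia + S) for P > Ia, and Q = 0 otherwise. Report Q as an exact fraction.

Q = 53597041/9299450 in ≈ 5.763 in

NRCS table: pasture, good condition, soil group B → CN(II) = 61
CN(II) = 61; AMC II needs no correction.
Retention S: 1000/CN − 10 with CN=61.000 → S = 390/61 ≈ 6.393 in
Ia = 0.2S: 0.2·6.393 = 1.279 in (exactly 78/61)
Excess rainfall: 10.880 − 1.279 = 9.601 in; P > Ia so Q > 0
Q: (14642/1525)² ÷ (24392/1525) = 53597041/9299450 in (≈ 5.763 in)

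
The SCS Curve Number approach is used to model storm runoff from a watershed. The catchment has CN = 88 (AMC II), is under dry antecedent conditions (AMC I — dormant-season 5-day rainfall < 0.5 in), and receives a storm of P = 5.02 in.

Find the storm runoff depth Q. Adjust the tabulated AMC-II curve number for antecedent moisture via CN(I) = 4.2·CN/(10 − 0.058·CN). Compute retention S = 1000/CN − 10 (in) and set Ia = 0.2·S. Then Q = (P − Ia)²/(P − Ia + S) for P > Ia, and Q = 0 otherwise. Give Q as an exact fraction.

CN(I) from CN(II)=88: (4.2·88)/(10 − 0.058·88) = 3850/51 ≈ 75.490
Retention S: 1000/CN − 10 with CN=75.490 → S = 250/77 ≈ 3.247 in
Initial abstraction Ia = S/5 = (250/77)/5 = 50/77 ≈ 0.649 in
P − Ia = 5.020 − 0.649 = 16827/3850 ≈ 4.371 in (> 0, runoff occurs)
Runoff Q = (P−Ia)²/(P−Ia+S) = (4.371)²/(4.371+3.247) = 283147929/112908950 ≈ 2.508 in

Q = 283147929/112908950 in ≈ 2.508 in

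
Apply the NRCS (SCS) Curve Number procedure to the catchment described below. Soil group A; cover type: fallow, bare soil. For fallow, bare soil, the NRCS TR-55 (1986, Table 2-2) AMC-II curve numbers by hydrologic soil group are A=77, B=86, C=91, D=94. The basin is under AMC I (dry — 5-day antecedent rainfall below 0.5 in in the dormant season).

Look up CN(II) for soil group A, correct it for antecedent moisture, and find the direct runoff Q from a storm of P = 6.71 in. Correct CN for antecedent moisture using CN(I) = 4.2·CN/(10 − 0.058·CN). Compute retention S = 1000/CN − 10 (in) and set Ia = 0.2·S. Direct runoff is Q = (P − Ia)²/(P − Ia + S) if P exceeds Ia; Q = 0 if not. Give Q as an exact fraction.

Q = 731036970049/324209631900 in ≈ 2.255 in

NRCS table: fallow, bare soil, soil group A → CN(II) = 77
Dry (AMC I): CN(I) = 4.2·77/(10 − 0.058·77) = (1617/5)/(2767/500) = 161700/2767 ≈ 58.439
Retention S: 1000/CN − 10 with CN=58.439 → S = 11500/1617 ≈ 7.112 in
Initial abstraction Ia = S/5 = (11500/1617)/5 = 2300/1617 ≈ 1.422 in
Excess rainfall: 6.710 − 1.422 = 5.288 in; P > Ia so Q > 0
Q: (855007/161700)² ÷ (2005007/161700) = 731036970049/324209631900 in (≈ 2.255 in)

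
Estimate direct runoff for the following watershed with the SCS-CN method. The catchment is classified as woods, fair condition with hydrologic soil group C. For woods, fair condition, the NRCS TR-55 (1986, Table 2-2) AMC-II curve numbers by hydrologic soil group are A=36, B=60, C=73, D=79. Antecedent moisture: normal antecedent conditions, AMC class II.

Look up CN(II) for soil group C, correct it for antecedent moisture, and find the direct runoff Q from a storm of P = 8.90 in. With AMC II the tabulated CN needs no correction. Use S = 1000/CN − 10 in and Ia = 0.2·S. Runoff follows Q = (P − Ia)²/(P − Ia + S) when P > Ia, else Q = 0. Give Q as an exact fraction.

NRCS table: woods, fair condition, soil group C → CN(II) = 73
Average conditions: CN = 73 (no AMC adjustment).
S = 1000/73 − 10 = 270/73 in ≈ 3.699 in
Initial abstraction Ia = S/5 = (270/73)/5 = 54/73 ≈ 0.740 in
Since P=8.900 > Ia=0.740: effective rainfall P−Ia = 5957/730 in
Runoff Q = (P−Ia)²/(P−Ia+S) = (8.160)²/(8.160+3.699) = 35485849/6319610 ≈ 5.615 in

Q = 35485849/6319610 in ≈ 5.615 in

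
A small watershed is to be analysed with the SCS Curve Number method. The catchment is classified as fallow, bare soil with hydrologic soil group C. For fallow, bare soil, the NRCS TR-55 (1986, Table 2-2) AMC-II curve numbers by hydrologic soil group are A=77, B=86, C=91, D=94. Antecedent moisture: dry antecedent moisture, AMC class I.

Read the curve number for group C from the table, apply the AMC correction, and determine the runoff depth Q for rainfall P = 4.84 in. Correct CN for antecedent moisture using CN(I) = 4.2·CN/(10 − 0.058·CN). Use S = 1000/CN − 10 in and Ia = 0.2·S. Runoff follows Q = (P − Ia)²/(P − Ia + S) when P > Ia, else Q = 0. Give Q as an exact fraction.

Q = 4840958929/1705201225 in ≈ 2.839 in

NRCS table: fallow, bare soil, soil group C → CN(II) = 91
CN(I) from CN(II)=91: (4.2·91)/(10 − 0.058·91) = 63700/787 ≈ 80.940
Max retention: S = 1000/(63700/787) − 10 = 1500/637 in (≈ 2.355 in)
Initial abstraction Ia = S/5 = (1500/637)/5 = 300/637 ≈ 0.471 in
Since P=4.840 > Ia=0.471: effective rainfall P−Ia = 69577/15925 in
Q: (69577/15925)² ÷ (107077/15925) = 4840958929/1705201225 in (≈ 2.839 in)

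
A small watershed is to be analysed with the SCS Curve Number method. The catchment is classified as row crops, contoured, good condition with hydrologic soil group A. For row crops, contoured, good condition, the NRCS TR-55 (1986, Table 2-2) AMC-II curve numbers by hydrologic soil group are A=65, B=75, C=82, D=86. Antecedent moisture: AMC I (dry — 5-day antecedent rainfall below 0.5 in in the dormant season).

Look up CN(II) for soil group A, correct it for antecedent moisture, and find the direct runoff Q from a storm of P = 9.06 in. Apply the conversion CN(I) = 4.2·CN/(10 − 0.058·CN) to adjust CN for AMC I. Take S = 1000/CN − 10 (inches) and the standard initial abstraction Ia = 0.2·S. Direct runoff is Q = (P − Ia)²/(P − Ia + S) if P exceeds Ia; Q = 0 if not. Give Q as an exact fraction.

NRCS table: row crops, contoured, good condition, soil group A → CN(II) = 65
Adjust CN=65 to AMC I: 4.2·65/(10 − 0.058·65) → 273 ÷ (623/100) = 3900/89 ≈ 43.820
Max retention: S = 1000/(3900/89) − 10 = 500/39 in (≈ 12.821 in)
Initial abstraction Ia = S/5 = (500/39)/5 = 100/39 ≈ 2.564 in
P − Ia = 9.060 − 2.564 = 12667/1950 ≈ 6.496 in (> 0, runoff occurs)
Q: (12667/1950)² ÷ (37667/1950) = 160452889/73450650 in (≈ 2.184 in)

Q = 160452889/73450650 in ≈ 2.184 in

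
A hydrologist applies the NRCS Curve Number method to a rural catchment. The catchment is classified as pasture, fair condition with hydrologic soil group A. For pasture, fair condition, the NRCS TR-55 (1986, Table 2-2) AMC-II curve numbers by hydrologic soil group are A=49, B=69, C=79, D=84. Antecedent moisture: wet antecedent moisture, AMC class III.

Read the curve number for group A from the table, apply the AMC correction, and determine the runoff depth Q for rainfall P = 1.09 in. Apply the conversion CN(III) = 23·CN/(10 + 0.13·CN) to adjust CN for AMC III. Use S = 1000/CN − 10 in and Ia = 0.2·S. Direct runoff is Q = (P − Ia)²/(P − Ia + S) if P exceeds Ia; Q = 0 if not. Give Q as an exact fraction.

Q = 434430649/59826006100 in ≈ 0.007 in

NRCS table: pasture, fair condition, soil group A → CN(II) = 49
Wet (AMC III): CN(III) = 23·49/(10 + 0.13·49) = 1127/(1637/100) = 112700/1637 ≈ 68.845
Max retention: S = 1000/(112700/1637) − 10 = 5100/1127 in (≈ 4.525 in)
Ia = 0.2·(5100/1127) = 1020/1127 in ≈ 0.905 in
Excess rainfall: 1.090 − 0.905 = 0.185 in; P > Ia so Q > 0
Q = (20843/112700)²/((20843/112700) + 5100/1127) = (434430649/12701290000)/(530843/112700) = 434430649/59826006100 in ≈ 0.007 in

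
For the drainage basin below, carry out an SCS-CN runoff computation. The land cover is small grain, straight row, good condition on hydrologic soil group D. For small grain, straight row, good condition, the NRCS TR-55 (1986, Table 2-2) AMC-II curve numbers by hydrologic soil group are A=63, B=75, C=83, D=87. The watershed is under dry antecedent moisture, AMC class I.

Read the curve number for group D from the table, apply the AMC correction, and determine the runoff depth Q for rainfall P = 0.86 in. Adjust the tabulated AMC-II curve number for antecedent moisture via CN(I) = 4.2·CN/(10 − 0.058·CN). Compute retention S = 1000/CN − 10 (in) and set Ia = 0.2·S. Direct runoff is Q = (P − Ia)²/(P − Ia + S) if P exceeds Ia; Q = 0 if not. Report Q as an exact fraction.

Q = 183900721/30927547350 in ≈ 0.006 in

NRCS table: small grain, straight row, good condition, soil group D → CN(II) = 87
Dry (AMC I): CN(I) = 4.2·87/(10 − 0.058·87) = (1827/5)/(2477/500) = 182700/2477 ≈ 73.759
Retention S: 1000/CN − 10 with CN=73.759 → S = 6500/1827 ≈ 3.558 in
Ia = 0.2S: 0.2·3.558 = 0.712 in (exactly 1300/1827)
P − Ia = 0.860 − 0.712 = 13561/91350 ≈ 0.148 in (> 0, runoff occurs)
Runoff Q = (P−Ia)²/(P−Ia+S) = (0.148)²/(0.148+3.558) = 183900721/30927547350 ≈ 0.006 in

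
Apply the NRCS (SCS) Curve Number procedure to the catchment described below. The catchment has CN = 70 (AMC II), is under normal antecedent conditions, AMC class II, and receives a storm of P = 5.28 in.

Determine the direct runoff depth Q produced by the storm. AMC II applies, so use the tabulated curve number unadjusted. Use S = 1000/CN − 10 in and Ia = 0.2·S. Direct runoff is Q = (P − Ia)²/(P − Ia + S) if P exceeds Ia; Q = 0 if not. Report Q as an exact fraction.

Q = 49923/22225 in ≈ 2.246 in

Average conditions: CN = 70 (no AMC adjustment).
Max retention: S = 1000/70 − 10 = 30/7 in (≈ 4.286 in)
Initial abstraction Ia = S/5 = (30/7)/5 = 6/7 ≈ 0.857 in
Since P=5.280 > Ia=0.857: effective rainfall P−Ia = 774/175 in
Q: (774/175)² ÷ (1524/175) = 49923/22225 in (≈ 2.246 in)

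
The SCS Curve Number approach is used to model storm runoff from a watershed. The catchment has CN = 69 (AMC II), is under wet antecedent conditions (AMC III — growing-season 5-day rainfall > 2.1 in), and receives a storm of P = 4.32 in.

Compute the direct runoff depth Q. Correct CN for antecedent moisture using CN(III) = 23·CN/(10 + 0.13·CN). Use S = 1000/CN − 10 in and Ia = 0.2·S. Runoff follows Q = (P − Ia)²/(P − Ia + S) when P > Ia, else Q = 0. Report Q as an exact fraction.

CN(III) from CN(II)=69: (23·69)/(10 + 0.13·69) = 158700/1897 ≈ 83.658
Max retention: S = 1000/(158700/1897) − 10 = 3100/1587 in (≈ 1.953 in)
Ia = 0.2S: 0.2·1.953 = 0.391 in (exactly 620/1587)
Excess rainfall: 4.320 − 0.391 = 3.929 in; P > Ia so Q > 0
Q = (155896/39675)²/((155896/39675) + 3100/1587) = (24303562816/1574105625)/(233396/39675) = 6075890704/2314996575 in ≈ 2.625 in

Q = 6075890704/2314996575 in ≈ 2.625 in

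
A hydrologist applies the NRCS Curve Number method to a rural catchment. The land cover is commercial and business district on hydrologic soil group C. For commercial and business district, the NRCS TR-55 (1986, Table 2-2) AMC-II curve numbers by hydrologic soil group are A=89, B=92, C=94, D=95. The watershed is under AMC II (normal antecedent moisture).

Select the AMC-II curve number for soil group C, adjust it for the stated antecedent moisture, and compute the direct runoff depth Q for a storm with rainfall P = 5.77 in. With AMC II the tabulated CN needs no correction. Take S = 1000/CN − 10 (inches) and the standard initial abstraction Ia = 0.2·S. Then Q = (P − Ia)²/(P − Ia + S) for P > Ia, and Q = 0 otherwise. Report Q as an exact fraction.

NRCS table: commercial and business district, soil group C → CN(II) = 94
CN(II) = 94; AMC II needs no correction.
Retention S: 1000/CN − 10 with CN=94.000 → S = 30/47 ≈ 0.638 in
Ia = 0.2S: 0.2·0.638 = 0.128 in (exactly 6/47)
Since P=5.770 > Ia=0.128: effective rainfall P−Ia = 26519/4700 in
Q = (26519/4700)²/((26519/4700) + 30/47) = (703257361/22090000)/(29519/4700) = 703257361/138739300 in ≈ 5.069 in

Q = 703257361/138739300 in ≈ 5.069 in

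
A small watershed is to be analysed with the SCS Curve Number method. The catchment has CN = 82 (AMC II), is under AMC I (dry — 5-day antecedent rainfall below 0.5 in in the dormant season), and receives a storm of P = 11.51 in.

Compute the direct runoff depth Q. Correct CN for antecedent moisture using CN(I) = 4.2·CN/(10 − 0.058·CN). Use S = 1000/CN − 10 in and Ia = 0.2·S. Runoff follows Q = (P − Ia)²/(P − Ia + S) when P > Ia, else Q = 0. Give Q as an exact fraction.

Q = 90202313569/12924671900 in ≈ 6.979 in

Dry (AMC I): CN(I) = 4.2·82/(10 − 0.058·82) = (1722/5)/(1311/250) = 28700/437 ≈ 65.675
Retention S: 1000/CN − 10 with CN=65.675 → S = 1500/287 ≈ 5.226 in
Ia = 0.2·(1500/287) = 300/287 in ≈ 1.045 in
Since P=11.510 > Ia=1.045: effective rainfall P−Ia = 300337/28700 in
Q = (300337/28700)²/((300337/28700) + 1500/287) = (90202313569/823690000)/(450337/28700) = 90202313569/12924671900 in ≈ 6.979 in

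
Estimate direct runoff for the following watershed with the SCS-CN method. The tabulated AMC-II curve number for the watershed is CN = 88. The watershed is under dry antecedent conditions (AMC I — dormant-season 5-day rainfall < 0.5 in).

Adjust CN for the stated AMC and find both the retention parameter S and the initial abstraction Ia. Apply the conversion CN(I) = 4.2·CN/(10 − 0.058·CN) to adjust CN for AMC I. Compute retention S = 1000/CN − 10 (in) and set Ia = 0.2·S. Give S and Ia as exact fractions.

Adjust CN=88 to AMC I: 4.2·88/(10 − 0.058·88) → (1848/5) ÷ (612/125) = 3850/51 ≈ 75.490
Max retention: S = 1000/(3850/51) − 10 = 250/77 in (≈ 3.247 in)
Initial abstraction Ia = S/5 = (250/77)/5 = 50/77 ≈ 0.649 in

S = 250/77 in ≈ 3.247 in; Ia = 50/77 in ≈ 0.649 in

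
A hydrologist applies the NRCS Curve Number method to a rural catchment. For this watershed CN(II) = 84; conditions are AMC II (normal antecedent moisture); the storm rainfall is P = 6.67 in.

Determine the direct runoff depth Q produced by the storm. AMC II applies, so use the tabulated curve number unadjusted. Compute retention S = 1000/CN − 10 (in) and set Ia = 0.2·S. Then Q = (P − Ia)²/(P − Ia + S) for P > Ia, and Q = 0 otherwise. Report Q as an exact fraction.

Average conditions: CN = 84 (no AMC adjustment).
S = 1000/84 − 10 = 40/21 in ≈ 1.905 in
Initial abstraction Ia = S/5 = (40/21)/5 = 8/21 ≈ 0.381 in
Excess rainfall: 6.670 − 0.381 = 6.289 in; P > Ia so Q > 0
Q = (13207/2100)²/((13207/2100) + 40/21) = (174424849/4410000)/(17207/2100) = 174424849/36134700 in ≈ 4.827 in

Q = 174424849/36134700 in ≈ 4.827 in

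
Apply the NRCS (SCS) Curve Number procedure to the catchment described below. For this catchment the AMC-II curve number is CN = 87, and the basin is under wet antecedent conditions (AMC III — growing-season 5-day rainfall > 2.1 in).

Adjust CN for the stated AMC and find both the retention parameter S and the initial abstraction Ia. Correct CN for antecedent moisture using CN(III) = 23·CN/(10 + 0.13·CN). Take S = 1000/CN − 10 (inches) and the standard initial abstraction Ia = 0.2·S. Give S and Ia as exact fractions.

S = 1300/2001 in ≈ 0.650 in; Ia = 260/2001 in ≈ 0.130 in

Adjust CN=87 to AMC III: 23·87/(10 + 0.13·87) → 2001 ÷ (2131/100) = 200100/2131 ≈ 93.900
Max retention: S = 1000/(200100/2131) − 10 = 1300/2001 in (≈ 0.650 in)
Ia = 0.2S: 0.2·0.650 = 0.130 in (exactly 260/2001)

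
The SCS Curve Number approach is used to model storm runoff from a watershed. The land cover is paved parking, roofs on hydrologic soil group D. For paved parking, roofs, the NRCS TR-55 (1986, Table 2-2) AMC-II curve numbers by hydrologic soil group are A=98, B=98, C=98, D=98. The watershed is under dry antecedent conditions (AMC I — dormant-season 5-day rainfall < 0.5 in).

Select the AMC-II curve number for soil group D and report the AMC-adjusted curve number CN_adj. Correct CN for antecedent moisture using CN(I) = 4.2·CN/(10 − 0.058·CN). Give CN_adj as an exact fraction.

CN_adj = 102900/1079 ≈ 95.366

NRCS table: paved parking, roofs, soil group D → CN(II) = 98
Dry (AMC I): CN(I) = 4.2·98/(10 − 0.058·98) = (2058/5)/(1079/250) = 102900/1079 ≈ 95.366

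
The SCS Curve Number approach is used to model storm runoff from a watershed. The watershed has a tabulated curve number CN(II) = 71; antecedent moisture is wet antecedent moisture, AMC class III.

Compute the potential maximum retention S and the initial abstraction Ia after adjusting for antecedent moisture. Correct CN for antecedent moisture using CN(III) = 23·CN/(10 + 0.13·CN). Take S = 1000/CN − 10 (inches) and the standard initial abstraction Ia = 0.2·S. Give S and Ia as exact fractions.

S = 2900/1633 in ≈ 1.776 in; Ia = 580/1633 in ≈ 0.355 in

Adjust CN=71 to AMC III: 23·71/(10 + 0.13·71) → 1633 ÷ (1923/100) = 163300/1923 ≈ 84.919
Retention S: 1000/CN − 10 with CN=84.919 → S = 2900/1633 ≈ 1.776 in
Ia = 0.2S: 0.2·1.776 = 0.355 in (exactly 580/1633)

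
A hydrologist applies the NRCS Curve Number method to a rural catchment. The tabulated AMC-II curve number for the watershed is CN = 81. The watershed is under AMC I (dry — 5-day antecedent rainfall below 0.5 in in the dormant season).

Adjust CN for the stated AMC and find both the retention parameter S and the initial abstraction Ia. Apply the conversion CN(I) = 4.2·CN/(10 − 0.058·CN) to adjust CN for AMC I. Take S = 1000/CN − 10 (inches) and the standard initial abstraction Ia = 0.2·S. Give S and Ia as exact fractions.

S = 9500/1701 in ≈ 5.585 in; Ia = 1900/1701 in ≈ 1.117 in

CN(I) from CN(II)=81: (4.2·81)/(10 − 0.058·81) = 170100/2651 ≈ 64.164
Retention S: 1000/CN − 10 with CN=64.164 → S = 9500/1701 ≈ 5.585 in
Ia = 0.2·(9500/1701) = 1900/1701 in ≈ 1.117 in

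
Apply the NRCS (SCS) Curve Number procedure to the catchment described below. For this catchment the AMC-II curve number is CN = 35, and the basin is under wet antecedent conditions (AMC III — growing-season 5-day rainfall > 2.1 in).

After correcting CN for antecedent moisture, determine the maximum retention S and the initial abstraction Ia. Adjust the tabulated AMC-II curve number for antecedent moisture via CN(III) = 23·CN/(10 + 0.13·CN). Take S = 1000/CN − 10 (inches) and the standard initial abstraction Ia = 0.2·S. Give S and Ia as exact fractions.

Adjust CN=35 to AMC III: 23·35/(10 + 0.13·35) → 805 ÷ (291/20) = 16100/291 ≈ 55.326
S = 1000/(16100/291) − 10 = 1300/161 in ≈ 8.075 in
Ia = 0.2·(1300/161) = 260/161 in ≈ 1.615 in

S = 1300/161 in ≈ 8.075 in; Ia = 260/161 in ≈ 1.615 in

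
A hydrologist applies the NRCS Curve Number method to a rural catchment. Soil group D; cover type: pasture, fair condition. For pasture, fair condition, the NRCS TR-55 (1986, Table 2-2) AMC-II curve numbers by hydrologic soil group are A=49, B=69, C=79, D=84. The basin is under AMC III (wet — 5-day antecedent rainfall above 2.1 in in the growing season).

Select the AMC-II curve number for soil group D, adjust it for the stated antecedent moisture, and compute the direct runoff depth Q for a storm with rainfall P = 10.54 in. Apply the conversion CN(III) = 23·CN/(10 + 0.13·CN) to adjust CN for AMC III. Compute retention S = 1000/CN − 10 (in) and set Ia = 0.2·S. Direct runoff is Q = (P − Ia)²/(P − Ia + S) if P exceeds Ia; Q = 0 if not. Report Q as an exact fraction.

Q = 62770792681/6533565150 in ≈ 9.607 in

NRCS table: pasture, fair condition, soil group D → CN(II) = 84
CN(III) from CN(II)=84: (23·84)/(10 + 0.13·84) = 48300/523 ≈ 92.352
Retention S: 1000/CN − 10 with CN=92.352 → S = 400/483 ≈ 0.828 in
Initial abstraction Ia = S/5 = (400/483)/5 = 80/483 ≈ 0.166 in
Since P=10.540 > Ia=0.166: effective rainfall P−Ia = 250541/24150 in
Runoff Q = (P−Ia)²/(P−Ia+S) = (10.374)²/(10.374+0.828) = 62770792681/6533565150 ≈ 9.607 in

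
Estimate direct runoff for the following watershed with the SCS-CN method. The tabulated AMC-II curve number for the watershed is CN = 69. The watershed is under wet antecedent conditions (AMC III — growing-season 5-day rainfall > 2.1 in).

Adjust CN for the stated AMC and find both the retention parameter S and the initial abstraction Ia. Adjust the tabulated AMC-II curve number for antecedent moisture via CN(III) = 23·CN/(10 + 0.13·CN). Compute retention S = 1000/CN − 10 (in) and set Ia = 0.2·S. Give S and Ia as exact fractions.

S = 3100/1587 in ≈ 1.953 in; Ia = 620/1587 in ≈ 0.391 in

Adjust CN=69 to AMC III: 23·69/(10 + 0.13·69) → 1587 ÷ (1897/100) = 158700/1897 ≈ 83.658
Max retention: S = 1000/(158700/1897) − 10 = 3100/1587 in (≈ 1.953 in)
Initial abstraction Ia = S/5 = (3100/1587)/5 = 620/1587 ≈ 0.391 in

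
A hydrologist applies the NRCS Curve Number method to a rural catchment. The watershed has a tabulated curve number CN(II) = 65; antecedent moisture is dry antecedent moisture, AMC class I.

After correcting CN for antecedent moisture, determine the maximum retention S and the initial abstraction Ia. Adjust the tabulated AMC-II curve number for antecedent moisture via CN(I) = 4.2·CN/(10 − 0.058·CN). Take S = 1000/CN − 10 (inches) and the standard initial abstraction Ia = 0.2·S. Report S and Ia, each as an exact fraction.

S = 500/39 in ≈ 12.821 in; Ia = 100/39 in ≈ 2.564 in

CN(I) from CN(II)=65: (4.2·65)/(10 − 0.058·65) = 3900/89 ≈ 43.820
Max retention: S = 1000/(3900/89) − 10 = 500/39 in (≈ 12.821 in)
Ia = 0.2S: 0.2·12.821 = 2.564 in (exactly 100/39)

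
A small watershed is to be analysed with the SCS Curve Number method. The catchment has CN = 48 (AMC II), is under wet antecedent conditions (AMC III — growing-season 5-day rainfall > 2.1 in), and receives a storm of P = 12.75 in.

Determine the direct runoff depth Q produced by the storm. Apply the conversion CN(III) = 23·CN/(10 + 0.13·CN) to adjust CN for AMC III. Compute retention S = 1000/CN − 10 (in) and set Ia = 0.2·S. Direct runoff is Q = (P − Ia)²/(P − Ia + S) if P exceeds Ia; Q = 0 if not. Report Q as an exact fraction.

Q = 10621081/1258284 in ≈ 8.441 in

Wet (AMC III): CN(III) = 23·48/(10 + 0.13·48) = 1104/(406/25) = 13800/203 ≈ 67.980
Retention S: 1000/CN − 10 with CN=67.980 → S = 325/69 ≈ 4.710 in
Ia = 0.2S: 0.2·4.710 = 0.942 in (exactly 65/69)
Since P=12.750 > Ia=0.942: effective rainfall P−Ia = 3259/276 in
Q = (3259/276)²/((3259/276) + 325/69) = (10621081/76176)/(4559/276) = 10621081/1258284 in ≈ 8.441 in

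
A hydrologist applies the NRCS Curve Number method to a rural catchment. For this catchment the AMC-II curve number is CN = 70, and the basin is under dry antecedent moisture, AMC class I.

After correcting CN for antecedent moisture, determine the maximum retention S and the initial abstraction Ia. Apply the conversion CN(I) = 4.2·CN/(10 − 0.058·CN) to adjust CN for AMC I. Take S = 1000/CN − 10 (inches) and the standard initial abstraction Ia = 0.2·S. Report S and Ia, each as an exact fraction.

CN(I) from CN(II)=70: (4.2·70)/(10 − 0.058·70) = 4900/99 ≈ 49.495
S = 1000/(4900/99) − 10 = 500/49 in ≈ 10.204 in
Initial abstraction Ia = S/5 = (500/49)/5 = 100/49 ≈ 2.041 in

S = 500/49 in ≈ 10.204 in; Ia = 100/49 in ≈ 2.041 in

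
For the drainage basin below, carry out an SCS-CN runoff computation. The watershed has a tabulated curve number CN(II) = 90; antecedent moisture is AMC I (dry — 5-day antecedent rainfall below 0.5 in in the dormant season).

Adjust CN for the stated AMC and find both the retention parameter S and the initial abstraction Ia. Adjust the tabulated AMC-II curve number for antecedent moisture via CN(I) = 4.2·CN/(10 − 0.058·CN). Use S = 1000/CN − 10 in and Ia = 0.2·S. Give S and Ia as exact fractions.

S = 500/189 in ≈ 2.646 in; Ia = 100/189 in ≈ 0.529 in

Dry (AMC I): CN(I) = 4.2·90/(10 − 0.058·90) = 378/(239/50) = 18900/239 ≈ 79.079
S = 1000/(18900/239) − 10 = 500/189 in ≈ 2.646 in
Initial abstraction Ia = S/5 = (500/189)/5 = 100/189 ≈ 0.529 in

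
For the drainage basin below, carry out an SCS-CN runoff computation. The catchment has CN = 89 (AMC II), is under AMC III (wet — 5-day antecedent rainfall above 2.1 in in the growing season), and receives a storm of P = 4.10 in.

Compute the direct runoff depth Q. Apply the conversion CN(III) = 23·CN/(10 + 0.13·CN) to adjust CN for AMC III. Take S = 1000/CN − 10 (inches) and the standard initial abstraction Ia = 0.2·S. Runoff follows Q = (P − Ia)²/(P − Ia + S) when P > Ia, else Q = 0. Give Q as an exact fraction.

Q = 6679302529/1898121690 in ≈ 3.519 in

Adjust CN=89 to AMC III: 23·89/(10 + 0.13·89) → 2047 ÷ (2157/100) = 204700/2157 ≈ 94.900
Max retention: S = 1000/(204700/2157) − 10 = 1100/2047 in (≈ 0.537 in)
Ia = 0.2S: 0.2·0.537 = 0.107 in (exactly 220/2047)
Since P=4.100 > Ia=0.107: effective rainfall P−Ia = 81727/20470 in
Runoff Q = (P−Ia)²/(P−Ia+S) = (3.993)²/(3.993+0.537) = 6679302529/1898121690 ≈ 3.519 in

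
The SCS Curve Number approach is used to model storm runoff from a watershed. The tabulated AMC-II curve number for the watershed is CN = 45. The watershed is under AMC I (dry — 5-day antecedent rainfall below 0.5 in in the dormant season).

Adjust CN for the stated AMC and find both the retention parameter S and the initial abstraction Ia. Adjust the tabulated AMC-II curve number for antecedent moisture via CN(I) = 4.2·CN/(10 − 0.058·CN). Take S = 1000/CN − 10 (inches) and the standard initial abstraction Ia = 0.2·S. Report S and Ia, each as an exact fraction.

CN(I) from CN(II)=45: (4.2·45)/(10 − 0.058·45) = 18900/739 ≈ 25.575
S = 1000/(18900/739) − 10 = 5500/189 in ≈ 29.101 in
Ia = 0.2S: 0.2·29.101 = 5.820 in (exactly 1100/189)

S = 5500/189 in ≈ 29.101 in; Ia = 1100/189 in ≈ 5.820 in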